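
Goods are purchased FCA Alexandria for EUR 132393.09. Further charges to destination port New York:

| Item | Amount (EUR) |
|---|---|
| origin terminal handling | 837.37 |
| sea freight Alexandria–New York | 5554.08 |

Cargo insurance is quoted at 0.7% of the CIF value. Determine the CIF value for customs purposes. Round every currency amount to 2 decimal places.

CIF value: EUR 139762.88

Let C be the CIF value. C = FCA price + pre-shipment costs + freight + 0.7% × C
C − 0.7% × C = 132393.09 + 837.37 + 5554.08
0.993 × C = 138784.54
C = 138784.54 / 0.993 = 139762.88
Insurance premium = 0.7% × 139762.88 = 978.34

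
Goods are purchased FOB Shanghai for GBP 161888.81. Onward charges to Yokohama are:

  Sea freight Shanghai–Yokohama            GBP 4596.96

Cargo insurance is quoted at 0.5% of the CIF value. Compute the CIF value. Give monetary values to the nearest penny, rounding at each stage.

Let C be the CIF value. C = FOB price + freight + 0.5% × C
C − 0.5% × C = 161888.81 + 4596.96
0.995 × C = 166485.77
C = 166485.77 / 0.995 = 167322.38
Insurance premium = 0.5% × 167322.38 = 836.61

CIF value: GBP 167322.38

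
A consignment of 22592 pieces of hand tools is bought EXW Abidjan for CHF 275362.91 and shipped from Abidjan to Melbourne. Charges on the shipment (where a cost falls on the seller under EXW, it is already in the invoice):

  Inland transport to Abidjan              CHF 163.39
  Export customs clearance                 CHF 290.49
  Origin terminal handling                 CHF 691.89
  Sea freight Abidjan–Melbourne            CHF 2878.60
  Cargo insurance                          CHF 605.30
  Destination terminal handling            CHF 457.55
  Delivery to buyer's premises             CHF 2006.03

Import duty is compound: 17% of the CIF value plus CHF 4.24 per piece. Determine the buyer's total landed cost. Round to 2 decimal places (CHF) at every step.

EXW: the seller makes goods available at their premises; the buyer bears all onward costs.
CIF value = EXW price + inland to port + export clearance + origin terminal + freight + insurance = 275362.91 + 163.39 + 290.49 + 691.89 + 2878.60 + 605.30 = 279992.58
Ad valorem component: 279992.58 × 17% = 47598.74
Specific component: 22592 × 4.24 = 95790.08
Import duty = 47598.74 + 95790.08 = 143388.82
Buyer bears: inland to port 163.39 + export clearance 290.49 + origin terminal 691.89 + freight 2878.60 + insurance 605.30 + destination terminal 457.55 + delivery 2006.03 + duty 143388.82 = 150482.07
Landed cost = invoice 275362.91 + 150482.07 = 425844.98

Total landed cost: CHF 425844.98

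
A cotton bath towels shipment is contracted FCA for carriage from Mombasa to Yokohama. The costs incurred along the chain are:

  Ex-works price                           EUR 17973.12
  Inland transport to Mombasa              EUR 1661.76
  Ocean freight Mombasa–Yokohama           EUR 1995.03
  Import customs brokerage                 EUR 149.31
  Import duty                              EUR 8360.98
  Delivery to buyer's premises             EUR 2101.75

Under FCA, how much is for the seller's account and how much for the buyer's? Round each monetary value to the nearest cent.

Seller: EUR 19634.88; buyer: EUR 12607.07

FCA: the seller delivers export-cleared goods to the carrier; the buyer bears costs from that point.
Seller's account: goods 17973.12 + inland to port 1661.76 = 19634.88
Buyer's account: freight 1995.03 + brokerage 149.31 + duty 8360.98 + delivery 2101.75 = 12607.07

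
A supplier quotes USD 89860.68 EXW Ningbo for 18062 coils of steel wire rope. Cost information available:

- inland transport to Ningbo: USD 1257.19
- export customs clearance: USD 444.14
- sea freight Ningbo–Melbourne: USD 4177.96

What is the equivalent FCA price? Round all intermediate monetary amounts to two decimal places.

Not relevant to the conversion: freight — on the buyer under both terms; not part of either seller's price.
From EXW to FCA, the seller additionally bears: inland to port, export clearance.
FCA price = 89860.68 + 1257.19 + 444.14 = 91562.01

FCA price: USD 91562.01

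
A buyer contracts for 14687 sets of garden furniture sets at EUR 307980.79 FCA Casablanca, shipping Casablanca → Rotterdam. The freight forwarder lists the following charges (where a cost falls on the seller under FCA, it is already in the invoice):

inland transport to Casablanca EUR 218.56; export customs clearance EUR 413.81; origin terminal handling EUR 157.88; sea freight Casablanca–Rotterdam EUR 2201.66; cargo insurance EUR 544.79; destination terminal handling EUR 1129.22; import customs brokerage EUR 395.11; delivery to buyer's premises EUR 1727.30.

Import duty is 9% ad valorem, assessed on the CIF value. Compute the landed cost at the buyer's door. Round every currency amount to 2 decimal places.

Total landed cost: EUR 342116.41

FCA: the seller delivers export-cleared goods to the carrier; the buyer bears costs from that point.
Already in the invoice (seller's account under FCA): inland to port, export clearance — exclude.
CIF value = FCA price + origin terminal + freight + insurance = 307980.79 + 157.88 + 2201.66 + 544.79 = 310885.12
Import duty = 310885.12 × 9% = 27979.66
Buyer bears: origin terminal 157.88 + freight 2201.66 + insurance 544.79 + destination terminal 1129.22 + brokerage 395.11 + delivery 1727.30 + duty 27979.66 = 34135.62
Landed cost = invoice 307980.79 + 34135.62 = 342116.41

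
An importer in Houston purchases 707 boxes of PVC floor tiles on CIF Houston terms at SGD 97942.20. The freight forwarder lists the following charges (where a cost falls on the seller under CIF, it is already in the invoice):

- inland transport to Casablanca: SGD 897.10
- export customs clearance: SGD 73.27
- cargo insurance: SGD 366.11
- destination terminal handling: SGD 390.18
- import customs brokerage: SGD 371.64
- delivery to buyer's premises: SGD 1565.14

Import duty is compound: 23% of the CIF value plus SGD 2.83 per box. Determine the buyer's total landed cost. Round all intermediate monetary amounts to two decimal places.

Total landed cost: SGD 124796.68

CIF: the seller pays costs through ocean freight and marine insurance to the destination port.
Already in the invoice (seller's account under CIF): inland to port, export clearance, insurance — exclude.
The CIF price already equals the CIF value: 97942.20
Ad valorem component: 97942.20 × 23% = 22526.71
Specific component: 707 × 2.83 = 2000.81
Import duty = 22526.71 + 2000.81 = 24527.52
Buyer bears: destination terminal 390.18 + brokerage 371.64 + delivery 1565.14 + duty 24527.52 = 26854.48
Landed cost = invoice 97942.20 + 26854.48 = 124796.68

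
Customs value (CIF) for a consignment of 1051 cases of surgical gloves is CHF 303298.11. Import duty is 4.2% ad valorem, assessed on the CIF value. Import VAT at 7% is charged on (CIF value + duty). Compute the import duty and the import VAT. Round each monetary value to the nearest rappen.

Import duty: CHF 12738.52; import VAT: CHF 22122.56

Import duty = 303298.11 × 4.2% = 12738.52
VAT base = CIF + duty = 303298.11 + 12738.52 = 316036.63
Import VAT = 316036.63 × 7% = 22122.56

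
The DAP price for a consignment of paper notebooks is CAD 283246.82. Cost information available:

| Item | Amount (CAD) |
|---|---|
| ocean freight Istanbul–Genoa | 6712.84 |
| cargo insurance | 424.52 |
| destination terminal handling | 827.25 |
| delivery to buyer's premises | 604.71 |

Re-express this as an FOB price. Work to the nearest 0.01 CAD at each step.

From DAP to FOB, the seller no longer bears: freight, insurance, destination terminal, delivery.
FOB price = 283246.82 − 6712.84 − 424.52 − 827.25 − 604.71 = 274677.50

FOB price: CAD 274677.50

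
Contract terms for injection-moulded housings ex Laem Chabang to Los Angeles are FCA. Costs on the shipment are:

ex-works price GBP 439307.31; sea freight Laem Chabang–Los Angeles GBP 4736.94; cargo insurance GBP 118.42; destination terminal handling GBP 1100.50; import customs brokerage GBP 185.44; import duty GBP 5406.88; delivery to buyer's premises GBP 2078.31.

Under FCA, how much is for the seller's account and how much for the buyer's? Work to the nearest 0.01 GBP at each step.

Seller: GBP 439307.31; buyer: GBP 13626.49

FCA: the seller delivers export-cleared goods to the carrier; the buyer bears costs from that point.
Seller's account: goods 439307.31 = 439307.31
Buyer's account: freight 4736.94 + insurance 118.42 + destination terminal 1100.50 + brokerage 185.44 + duty 5406.88 + delivery 2078.31 = 13626.49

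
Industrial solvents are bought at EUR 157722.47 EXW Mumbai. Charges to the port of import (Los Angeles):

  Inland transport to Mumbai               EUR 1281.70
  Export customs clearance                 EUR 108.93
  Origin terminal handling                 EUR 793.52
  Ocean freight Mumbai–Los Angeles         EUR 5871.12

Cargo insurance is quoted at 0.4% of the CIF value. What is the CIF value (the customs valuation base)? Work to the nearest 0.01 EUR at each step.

CIF value: EUR 166443.51

Let C be the CIF value. C = EXW price + pre-shipment costs + freight + 0.4% × C
C − 0.4% × C = 157722.47 + 1281.70 + 108.93 + 793.52 + 5871.12
0.996 × C = 165777.74
C = 165777.74 / 0.996 = 166443.51
Insurance premium = 0.4% × 166443.51 = 665.77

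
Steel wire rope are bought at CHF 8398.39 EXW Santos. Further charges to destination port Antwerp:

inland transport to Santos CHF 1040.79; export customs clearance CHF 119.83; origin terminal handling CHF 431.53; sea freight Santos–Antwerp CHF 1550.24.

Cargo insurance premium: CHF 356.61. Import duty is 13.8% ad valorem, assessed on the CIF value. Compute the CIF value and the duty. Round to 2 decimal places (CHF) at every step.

CIF value: CHF 11897.39; import duty: CHF 1641.84

CIF = EXW price + pre-shipment costs + freight + insurance
CIF = 8398.39 + 1040.79 + 119.83 + 431.53 + 1550.24 + 356.61 = 11897.39
Import duty = 11897.39 × 13.8% = 1641.84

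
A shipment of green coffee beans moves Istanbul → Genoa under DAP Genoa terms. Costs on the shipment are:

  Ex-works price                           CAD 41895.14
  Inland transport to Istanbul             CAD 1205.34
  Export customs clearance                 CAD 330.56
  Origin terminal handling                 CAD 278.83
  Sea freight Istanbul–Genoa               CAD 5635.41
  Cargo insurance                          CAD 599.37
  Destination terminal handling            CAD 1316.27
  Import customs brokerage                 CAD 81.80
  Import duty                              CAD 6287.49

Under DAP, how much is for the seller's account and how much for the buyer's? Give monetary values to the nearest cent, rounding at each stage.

DAP: the seller bears all costs to the named destination except import duty and clearance.
Seller's account: goods 41895.14 + inland to port 1205.34 + export clearance 330.56 + origin terminal 278.83 + freight 5635.41 + insurance 599.37 + destination terminal 1316.27 = 51260.92
Buyer's account: brokerage 81.80 + duty 6287.49 = 6369.29

Seller: CAD 51260.92; buyer: CAD 6369.29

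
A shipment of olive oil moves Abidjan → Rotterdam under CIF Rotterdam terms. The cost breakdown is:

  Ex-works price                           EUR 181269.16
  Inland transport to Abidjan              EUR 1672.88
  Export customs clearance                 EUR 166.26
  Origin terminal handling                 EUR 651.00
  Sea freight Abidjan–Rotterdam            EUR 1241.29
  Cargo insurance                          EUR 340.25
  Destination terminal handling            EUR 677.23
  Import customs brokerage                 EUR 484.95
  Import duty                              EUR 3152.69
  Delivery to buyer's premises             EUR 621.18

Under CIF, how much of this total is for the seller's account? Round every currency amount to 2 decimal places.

Seller's account: EUR 185340.84

CIF: the seller pays costs through ocean freight and marine insurance to the destination port.
Seller's account: goods 181269.16 + inland to port 1672.88 + export clearance 166.26 + origin terminal 651.00 + freight 1241.29 + insurance 340.25 = 185340.84
Buyer's account: destination terminal 677.23 + brokerage 484.95 + duty 3152.69 + delivery 621.18 = 4936.05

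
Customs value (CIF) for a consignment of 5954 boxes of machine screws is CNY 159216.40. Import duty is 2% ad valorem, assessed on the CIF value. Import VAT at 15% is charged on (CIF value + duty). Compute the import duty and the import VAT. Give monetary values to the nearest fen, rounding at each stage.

Import duty: CNY 3184.33; import VAT: CNY 24360.11

Import duty = 159216.40 × 2% = 3184.33
VAT base = CIF + duty = 159216.40 + 3184.33 = 162400.73
Import VAT = 162400.73 × 15% = 24360.11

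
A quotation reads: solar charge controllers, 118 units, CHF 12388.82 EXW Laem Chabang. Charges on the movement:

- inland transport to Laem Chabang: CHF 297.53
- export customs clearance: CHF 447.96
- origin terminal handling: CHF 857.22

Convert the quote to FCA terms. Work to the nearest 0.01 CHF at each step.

Not relevant to the conversion: origin terminal — on the buyer under both terms; not part of either seller's price.
From EXW to FCA, the seller additionally bears: inland to port, export clearance.
FCA price = 12388.82 + 297.53 + 447.96 = 13134.31

FCA price: CHF 13134.31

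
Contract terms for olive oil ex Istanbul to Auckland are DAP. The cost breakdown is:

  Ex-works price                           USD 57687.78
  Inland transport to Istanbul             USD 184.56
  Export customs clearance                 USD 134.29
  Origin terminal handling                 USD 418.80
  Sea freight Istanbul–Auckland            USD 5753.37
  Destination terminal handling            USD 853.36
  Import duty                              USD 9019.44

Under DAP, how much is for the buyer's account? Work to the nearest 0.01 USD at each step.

Buyer's account: USD 9019.44

DAP: the seller bears all costs to the named destination except import duty and clearance.
Seller's account: goods 57687.78 + inland to port 184.56 + export clearance 134.29 + origin terminal 418.80 + freight 5753.37 + destination terminal 853.36 = 65032.16
Buyer's account: duty 9019.44 = 9019.44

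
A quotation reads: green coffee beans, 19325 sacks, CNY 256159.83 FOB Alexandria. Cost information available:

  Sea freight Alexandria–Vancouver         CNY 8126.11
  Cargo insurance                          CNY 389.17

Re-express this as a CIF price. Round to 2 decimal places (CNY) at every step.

CIF price: CNY 264675.11

From FOB to CIF, the seller additionally bears: freight, insurance.
CIF price = 256159.83 + 8126.11 + 389.17 = 264675.11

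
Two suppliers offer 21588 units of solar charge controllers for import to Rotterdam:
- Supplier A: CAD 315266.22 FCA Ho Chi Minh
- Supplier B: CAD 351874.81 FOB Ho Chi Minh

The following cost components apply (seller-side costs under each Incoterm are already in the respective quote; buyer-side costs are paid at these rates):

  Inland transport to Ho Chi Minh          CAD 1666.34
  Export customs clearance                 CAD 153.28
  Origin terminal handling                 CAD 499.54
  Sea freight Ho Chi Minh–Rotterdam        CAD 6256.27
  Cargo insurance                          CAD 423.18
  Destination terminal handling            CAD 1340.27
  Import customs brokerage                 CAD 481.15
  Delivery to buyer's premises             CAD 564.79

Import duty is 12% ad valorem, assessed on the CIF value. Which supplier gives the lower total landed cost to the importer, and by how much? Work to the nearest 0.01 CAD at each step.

Supplier A (FCA):
CIF value = FCA price + origin terminal + freight + insurance = 315266.22 + 499.54 + 6256.27 + 423.18 = 322445.21
Import duty = 322445.21 × 12% = 38693.43
Buyer bears (A): 499.54 + 6256.27 + 423.18 + 1340.27 + 481.15 + 564.79 = 9565.20
Landed cost (A) = invoice 315266.22 + 9565.20 + duty 38693.43 = 363524.85
Supplier B (FOB):
CIF value = FOB price + freight + insurance = 351874.81 + 6256.27 + 423.18 = 358554.26
Import duty = 358554.26 × 12% = 43026.51
Buyer bears (B): 6256.27 + 423.18 + 1340.27 + 481.15 + 564.79 = 9065.66
Landed cost (B) = invoice 351874.81 + 9065.66 + duty 43026.51 = 403966.98
Difference = |363524.85 − 403966.98| = 40442.13

Supplier A is cheaper by CAD 40442.13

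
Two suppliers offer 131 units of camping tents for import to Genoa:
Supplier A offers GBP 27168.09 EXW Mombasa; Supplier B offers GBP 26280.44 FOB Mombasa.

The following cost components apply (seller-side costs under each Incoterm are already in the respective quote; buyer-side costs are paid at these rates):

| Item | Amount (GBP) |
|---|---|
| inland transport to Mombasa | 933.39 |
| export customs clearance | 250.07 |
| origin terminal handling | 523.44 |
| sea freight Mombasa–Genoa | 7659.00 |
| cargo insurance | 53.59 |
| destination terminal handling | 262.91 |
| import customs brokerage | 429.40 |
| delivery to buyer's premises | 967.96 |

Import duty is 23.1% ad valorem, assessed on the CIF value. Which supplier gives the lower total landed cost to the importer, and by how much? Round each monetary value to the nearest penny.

Supplier A (EXW):
CIF value = EXW price + inland to port + export clearance + origin terminal + freight + insurance = 27168.09 + 933.39 + 250.07 + 523.44 + 7659.00 + 53.59 = 36587.58
Import duty = 36587.58 × 23.1% = 8451.73
Buyer bears (A): 933.39 + 250.07 + 523.44 + 7659.00 + 53.59 + 262.91 + 429.40 + 967.96 = 11079.76
Landed cost (A) = invoice 27168.09 + 11079.76 + duty 8451.73 = 46699.58
Supplier B (FOB):
CIF value = FOB price + freight + insurance = 26280.44 + 7659.00 + 53.59 = 33993.03
Import duty = 33993.03 × 23.1% = 7852.39
Buyer bears (B): 7659.00 + 53.59 + 262.91 + 429.40 + 967.96 = 9372.86
Landed cost (B) = invoice 26280.44 + 9372.86 + duty 7852.39 = 43505.69
Difference = |46699.58 − 43505.69| = 3193.89

Supplier B is cheaper by GBP 3193.89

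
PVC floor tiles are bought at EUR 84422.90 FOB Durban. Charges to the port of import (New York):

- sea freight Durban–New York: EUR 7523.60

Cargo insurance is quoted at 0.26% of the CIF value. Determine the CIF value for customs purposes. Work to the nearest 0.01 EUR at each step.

CIF value: EUR 92186.18

Let C be the CIF value. C = FOB price + freight + 0.26% × C
C − 0.26% × C = 84422.90 + 7523.60
0.9974 × C = 91946.50
C = 91946.50 / 0.9974 = 92186.18
Insurance premium = 0.26% × 92186.18 = 239.68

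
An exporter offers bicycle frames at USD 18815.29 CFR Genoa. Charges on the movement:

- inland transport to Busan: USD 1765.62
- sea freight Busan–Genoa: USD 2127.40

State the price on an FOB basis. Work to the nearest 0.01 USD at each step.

FOB price: USD 16687.89

Not relevant to the conversion: inland to port — on the seller under both CFR and FOB; already in the CFR price and stays in the FOB price.
From CFR to FOB, the seller no longer bears: freight.
FOB price = 18815.29 − 2127.40 = 16687.89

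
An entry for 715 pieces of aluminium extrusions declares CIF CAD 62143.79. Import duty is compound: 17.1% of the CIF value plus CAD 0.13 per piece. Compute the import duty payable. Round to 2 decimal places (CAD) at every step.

Import duty: CAD 10719.54

Ad valorem component: 62143.79 × 17.1% = 10626.59
Specific component: 715 × 0.13 = 92.95
Import duty = 10626.59 + 92.95 = 10719.54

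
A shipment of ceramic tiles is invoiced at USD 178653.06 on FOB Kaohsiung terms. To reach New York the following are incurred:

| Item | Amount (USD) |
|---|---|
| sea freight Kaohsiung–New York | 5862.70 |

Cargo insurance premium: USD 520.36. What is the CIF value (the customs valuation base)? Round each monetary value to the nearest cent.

CIF = FOB price + freight + insurance
CIF = 178653.06 + 5862.70 + 520.36 = 185036.12

CIF value: USD 185036.12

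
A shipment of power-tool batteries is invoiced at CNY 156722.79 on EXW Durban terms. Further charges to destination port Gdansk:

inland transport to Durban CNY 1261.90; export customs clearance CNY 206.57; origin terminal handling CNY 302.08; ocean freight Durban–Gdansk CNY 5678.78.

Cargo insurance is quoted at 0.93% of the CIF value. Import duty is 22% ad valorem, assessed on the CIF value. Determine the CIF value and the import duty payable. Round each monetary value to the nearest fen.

CIF value: CNY 165713.25; import duty: CNY 36456.92

Let C be the CIF value. C = EXW price + pre-shipment costs + freight + 0.93% × C
C − 0.93% × C = 156722.79 + 1261.90 + 206.57 + 302.08 + 5678.78
0.9907 × C = 164172.12
C = 164172.12 / 0.9907 = 165713.25
Insurance premium = 0.93% × 165713.25 = 1541.13
Import duty = 165713.25 × 22% = 36456.92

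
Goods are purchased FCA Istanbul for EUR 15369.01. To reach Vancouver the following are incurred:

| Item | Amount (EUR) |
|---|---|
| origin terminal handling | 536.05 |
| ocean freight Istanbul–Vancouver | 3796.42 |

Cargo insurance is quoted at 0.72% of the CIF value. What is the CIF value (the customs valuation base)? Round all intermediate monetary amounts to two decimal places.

CIF value: EUR 19844.36

Let C be the CIF value. C = FCA price + pre-shipment costs + freight + 0.72% × C
C − 0.72% × C = 15369.01 + 536.05 + 3796.42
0.9928 × C = 19701.48
C = 19701.48 / 0.9928 = 19844.36
Insurance premium = 0.72% × 19844.36 = 142.88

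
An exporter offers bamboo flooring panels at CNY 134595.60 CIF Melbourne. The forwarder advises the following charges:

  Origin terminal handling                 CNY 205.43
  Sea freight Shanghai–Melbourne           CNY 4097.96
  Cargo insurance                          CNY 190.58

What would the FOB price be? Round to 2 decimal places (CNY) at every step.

Not relevant to the conversion: origin terminal — on the seller under both CIF and FOB; already in the CIF price and stays in the FOB price.
From CIF to FOB, the seller no longer bears: freight, insurance.
FOB price = 134595.60 − 4097.96 − 190.58 = 130307.06

FOB price: CNY 130307.06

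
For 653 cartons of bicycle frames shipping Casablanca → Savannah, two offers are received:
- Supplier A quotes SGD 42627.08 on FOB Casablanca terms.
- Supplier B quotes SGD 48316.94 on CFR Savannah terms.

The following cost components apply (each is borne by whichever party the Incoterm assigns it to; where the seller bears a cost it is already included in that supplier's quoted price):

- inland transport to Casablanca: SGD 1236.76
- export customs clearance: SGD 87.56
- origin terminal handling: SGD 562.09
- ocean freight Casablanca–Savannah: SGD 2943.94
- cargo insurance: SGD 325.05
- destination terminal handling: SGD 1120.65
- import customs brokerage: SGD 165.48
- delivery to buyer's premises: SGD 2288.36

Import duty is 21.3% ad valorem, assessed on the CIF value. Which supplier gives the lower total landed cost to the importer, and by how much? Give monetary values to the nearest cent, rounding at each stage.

Supplier A (FOB):
CIF value = FOB price + freight + insurance = 42627.08 + 2943.94 + 325.05 = 45896.07
Import duty = 45896.07 × 21.3% = 9775.86
Buyer bears (A): 2943.94 + 325.05 + 1120.65 + 165.48 + 2288.36 = 6843.48
Landed cost (A) = invoice 42627.08 + 6843.48 + duty 9775.86 = 59246.42
Supplier B (CFR):
CIF value = CFR price + insurance = 48316.94 + 325.05 = 48641.99
Import duty = 48641.99 × 21.3% = 10360.74
Buyer bears (B): 325.05 + 1120.65 + 165.48 + 2288.36 = 3899.54
Landed cost (B) = invoice 48316.94 + 3899.54 + duty 10360.74 = 62577.22
Difference = |59246.42 − 62577.22| = 3330.80

Supplier A is cheaper by SGD 3330.80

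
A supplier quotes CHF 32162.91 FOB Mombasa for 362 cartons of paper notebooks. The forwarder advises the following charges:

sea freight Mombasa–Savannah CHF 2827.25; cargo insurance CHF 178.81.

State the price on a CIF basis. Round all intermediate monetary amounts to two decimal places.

From FOB to CIF, the seller additionally bears: freight, insurance.
CIF price = 32162.91 + 2827.25 + 178.81 = 35168.97

CIF price: CHF 35168.97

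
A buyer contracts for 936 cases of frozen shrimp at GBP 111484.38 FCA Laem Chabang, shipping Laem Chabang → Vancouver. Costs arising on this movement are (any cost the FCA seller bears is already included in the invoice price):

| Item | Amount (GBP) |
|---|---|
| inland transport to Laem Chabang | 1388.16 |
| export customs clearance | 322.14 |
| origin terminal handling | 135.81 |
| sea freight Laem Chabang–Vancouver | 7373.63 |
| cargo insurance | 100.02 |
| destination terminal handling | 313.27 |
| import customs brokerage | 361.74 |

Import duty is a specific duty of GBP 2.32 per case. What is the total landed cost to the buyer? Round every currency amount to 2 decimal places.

Total landed cost: GBP 121940.37

FCA: the seller delivers export-cleared goods to the carrier; the buyer bears costs from that point.
Already in the invoice (seller's account under FCA): inland to port, export clearance — exclude.
CIF value = FCA price + origin terminal + freight + insurance = 111484.38 + 135.81 + 7373.63 + 100.02 = 119093.84
Import duty = 936 × 2.32 = 2171.52
Buyer bears: origin terminal 135.81 + freight 7373.63 + insurance 100.02 + destination terminal 313.27 + brokerage 361.74 + duty 2171.52 = 10455.99
Landed cost = invoice 111484.38 + 10455.99 = 121940.37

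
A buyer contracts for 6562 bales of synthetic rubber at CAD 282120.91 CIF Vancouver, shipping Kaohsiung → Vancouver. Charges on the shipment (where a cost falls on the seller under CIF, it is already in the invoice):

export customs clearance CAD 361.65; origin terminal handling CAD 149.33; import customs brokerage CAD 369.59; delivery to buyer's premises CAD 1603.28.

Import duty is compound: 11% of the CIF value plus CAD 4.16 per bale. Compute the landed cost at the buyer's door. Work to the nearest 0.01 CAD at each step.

Total landed cost: CAD 342425.00

CIF: the seller pays costs through ocean freight and marine insurance to the destination port.
Already in the invoice (seller's account under CIF): export clearance, origin terminal — exclude.
The CIF price already equals the CIF value: 282120.91
Ad valorem component: 282120.91 × 11% = 31033.30
Specific component: 6562 × 4.16 = 27297.92
Import duty = 31033.30 + 27297.92 = 58331.22
Buyer bears: brokerage 369.59 + delivery 1603.28 + duty 58331.22 = 60304.09
Landed cost = invoice 282120.91 + 60304.09 = 342425.00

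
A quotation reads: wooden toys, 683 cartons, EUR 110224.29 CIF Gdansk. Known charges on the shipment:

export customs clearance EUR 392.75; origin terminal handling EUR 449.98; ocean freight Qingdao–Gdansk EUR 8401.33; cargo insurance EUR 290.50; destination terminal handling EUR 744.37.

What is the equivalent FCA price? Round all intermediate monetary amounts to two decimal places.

FCA price: EUR 101082.48

Not relevant to the conversion: export clearance — on the seller under both CIF and FCA; already in the CIF price and stays in the FCA price. destination terminal — on the buyer under both terms; not part of either seller's price.
From CIF to FCA, the seller no longer bears: origin terminal, freight, insurance.
FCA price = 110224.29 − 449.98 − 8401.33 − 290.50 = 101082.48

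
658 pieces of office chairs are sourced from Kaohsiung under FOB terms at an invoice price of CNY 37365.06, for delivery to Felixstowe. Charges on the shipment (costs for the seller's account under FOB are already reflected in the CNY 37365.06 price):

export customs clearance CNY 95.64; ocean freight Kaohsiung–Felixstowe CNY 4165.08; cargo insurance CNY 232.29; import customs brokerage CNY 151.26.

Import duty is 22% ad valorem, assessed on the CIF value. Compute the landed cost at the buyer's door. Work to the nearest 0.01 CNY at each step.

Total landed cost: CNY 51101.42

FOB: the seller bears costs until goods are on board at the origin port; the buyer bears freight, insurance and all costs thereafter.
Already in the invoice (seller's account under FOB): export clearance — exclude.
CIF value = FOB price + freight + insurance = 37365.06 + 4165.08 + 232.29 = 41762.43
Import duty = 41762.43 × 22% = 9187.73
Buyer bears: freight 4165.08 + insurance 232.29 + brokerage 151.26 + duty 9187.73 = 13736.36
Landed cost = invoice 37365.06 + 13736.36 = 51101.42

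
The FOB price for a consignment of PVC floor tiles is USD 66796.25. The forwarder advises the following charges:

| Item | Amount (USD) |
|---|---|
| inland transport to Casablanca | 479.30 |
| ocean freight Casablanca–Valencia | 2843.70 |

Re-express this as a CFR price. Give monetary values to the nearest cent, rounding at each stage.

CFR price: USD 69639.95

Not relevant to the conversion: inland to port — on the seller under both FOB and CFR; already in the FOB price and stays in the CFR price.
From FOB to CFR, the seller additionally bears: freight.
CFR price = 66796.25 + 2843.70 = 69639.95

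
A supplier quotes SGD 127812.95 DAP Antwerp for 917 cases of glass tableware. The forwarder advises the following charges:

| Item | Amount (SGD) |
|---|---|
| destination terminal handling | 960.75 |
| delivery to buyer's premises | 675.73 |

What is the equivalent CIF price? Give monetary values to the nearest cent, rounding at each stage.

CIF price: SGD 126176.47

From DAP to CIF, the seller no longer bears: destination terminal, delivery.
CIF price = 127812.95 − 960.75 − 675.73 = 126176.47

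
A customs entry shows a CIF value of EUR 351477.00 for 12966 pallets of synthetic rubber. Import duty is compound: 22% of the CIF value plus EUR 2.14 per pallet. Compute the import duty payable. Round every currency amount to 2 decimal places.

Import duty: EUR 105072.18

Ad valorem component: 351477.00 × 22% = 77324.94
Specific component: 12966 × 2.14 = 27747.24
Import duty = 77324.94 + 27747.24 = 105072.18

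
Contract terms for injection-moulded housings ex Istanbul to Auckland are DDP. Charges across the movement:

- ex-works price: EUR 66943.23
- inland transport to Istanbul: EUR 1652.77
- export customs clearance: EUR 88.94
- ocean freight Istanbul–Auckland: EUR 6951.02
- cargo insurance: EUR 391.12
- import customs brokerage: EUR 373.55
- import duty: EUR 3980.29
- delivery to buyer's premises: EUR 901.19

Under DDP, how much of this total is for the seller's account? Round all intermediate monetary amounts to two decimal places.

Seller's account: EUR 81282.11

DDP: the seller bears all costs including import duty.
Seller's account: goods 66943.23 + inland to port 1652.77 + export clearance 88.94 + freight 6951.02 + insurance 391.12 + brokerage 373.55 + duty 3980.29 + delivery 901.19 = 81282.11
Buyer's account: 0.00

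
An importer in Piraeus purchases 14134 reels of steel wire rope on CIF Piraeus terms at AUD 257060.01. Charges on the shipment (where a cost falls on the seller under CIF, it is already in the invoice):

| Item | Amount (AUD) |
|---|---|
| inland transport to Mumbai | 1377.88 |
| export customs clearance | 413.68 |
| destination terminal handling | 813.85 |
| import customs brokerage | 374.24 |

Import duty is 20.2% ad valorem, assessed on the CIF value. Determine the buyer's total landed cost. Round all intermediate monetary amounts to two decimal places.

Total landed cost: AUD 310174.22

CIF: the seller pays costs through ocean freight and marine insurance to the destination port.
Already in the invoice (seller's account under CIF): inland to port, export clearance — exclude.
The CIF price already equals the CIF value: 257060.01
Import duty = 257060.01 × 20.2% = 51926.12
Buyer bears: destination terminal 813.85 + brokerage 374.24 + duty 51926.12 = 53114.21
Landed cost = invoice 257060.01 + 53114.21 = 310174.22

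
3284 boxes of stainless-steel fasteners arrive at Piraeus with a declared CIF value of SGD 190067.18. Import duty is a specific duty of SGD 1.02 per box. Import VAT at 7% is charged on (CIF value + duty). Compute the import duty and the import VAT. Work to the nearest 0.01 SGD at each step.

Import duty = 3284 × 1.02 = 3349.68
VAT base = CIF + duty = 190067.18 + 3349.68 = 193416.86
Import VAT = 193416.86 × 7% = 13539.18

Import duty: SGD 3349.68; import VAT: SGD 13539.18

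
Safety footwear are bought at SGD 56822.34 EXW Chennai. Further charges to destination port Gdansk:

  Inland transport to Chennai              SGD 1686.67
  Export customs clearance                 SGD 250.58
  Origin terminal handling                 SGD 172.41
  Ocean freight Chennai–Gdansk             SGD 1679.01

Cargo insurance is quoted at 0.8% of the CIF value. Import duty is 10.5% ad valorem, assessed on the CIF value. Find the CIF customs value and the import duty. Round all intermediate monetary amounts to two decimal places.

CIF value: SGD 61099.81; import duty: SGD 6415.48

Let C be the CIF value. C = EXW price + pre-shipment costs + freight + 0.8% × C
C − 0.8% × C = 56822.34 + 1686.67 + 250.58 + 172.41 + 1679.01
0.992 × C = 60611.01
C = 60611.01 / 0.992 = 61099.81
Insurance premium = 0.8% × 61099.81 = 488.80
Import duty = 61099.81 × 10.5% = 6415.48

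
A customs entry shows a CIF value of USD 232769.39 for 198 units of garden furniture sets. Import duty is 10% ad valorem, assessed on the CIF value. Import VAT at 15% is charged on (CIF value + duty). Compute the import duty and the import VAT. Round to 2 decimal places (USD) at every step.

Import duty: USD 23276.94; import VAT: USD 38406.95

Import duty = 232769.39 × 10% = 23276.94
VAT base = CIF + duty = 232769.39 + 23276.94 = 256046.33
Import VAT = 256046.33 × 15% = 38406.95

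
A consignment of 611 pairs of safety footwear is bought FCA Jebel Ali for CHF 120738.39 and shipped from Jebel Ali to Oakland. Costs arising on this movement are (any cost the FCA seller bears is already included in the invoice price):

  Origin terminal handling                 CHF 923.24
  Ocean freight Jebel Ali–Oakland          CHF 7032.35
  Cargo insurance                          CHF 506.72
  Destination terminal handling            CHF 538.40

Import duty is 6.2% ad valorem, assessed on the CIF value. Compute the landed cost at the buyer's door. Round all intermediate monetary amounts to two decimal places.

FCA: the seller delivers export-cleared goods to the carrier; the buyer bears costs from that point.
CIF value = FCA price + origin terminal + freight + insurance = 120738.39 + 923.24 + 7032.35 + 506.72 = 129200.70
Import duty = 129200.70 × 6.2% = 8010.44
Buyer bears: origin terminal 923.24 + freight 7032.35 + insurance 506.72 + destination terminal 538.40 + duty 8010.44 = 17011.15
Landed cost = invoice 120738.39 + 17011.15 = 137749.54

Total landed cost: CHF 137749.54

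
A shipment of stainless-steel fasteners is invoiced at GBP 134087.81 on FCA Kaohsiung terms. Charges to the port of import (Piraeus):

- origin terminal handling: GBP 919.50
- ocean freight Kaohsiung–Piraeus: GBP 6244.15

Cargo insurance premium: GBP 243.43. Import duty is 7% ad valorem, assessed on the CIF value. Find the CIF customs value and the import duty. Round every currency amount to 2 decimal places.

CIF = FCA price + pre-shipment costs + freight + insurance
CIF = 134087.81 + 919.50 + 6244.15 + 243.43 = 141494.89
Import duty = 141494.89 × 7% = 9904.64

CIF value: GBP 141494.89; import duty: GBP 9904.64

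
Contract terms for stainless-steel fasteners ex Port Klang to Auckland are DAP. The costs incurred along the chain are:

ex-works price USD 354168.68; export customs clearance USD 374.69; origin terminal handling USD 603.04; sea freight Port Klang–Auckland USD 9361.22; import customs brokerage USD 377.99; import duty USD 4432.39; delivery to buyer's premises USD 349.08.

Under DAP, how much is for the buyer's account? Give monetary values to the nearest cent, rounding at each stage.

DAP: the seller bears all costs to the named destination except import duty and clearance.
Seller's account: goods 354168.68 + export clearance 374.69 + origin terminal 603.04 + freight 9361.22 + delivery 349.08 = 364856.71
Buyer's account: brokerage 377.99 + duty 4432.39 = 4810.38

Buyer's account: USD 4810.38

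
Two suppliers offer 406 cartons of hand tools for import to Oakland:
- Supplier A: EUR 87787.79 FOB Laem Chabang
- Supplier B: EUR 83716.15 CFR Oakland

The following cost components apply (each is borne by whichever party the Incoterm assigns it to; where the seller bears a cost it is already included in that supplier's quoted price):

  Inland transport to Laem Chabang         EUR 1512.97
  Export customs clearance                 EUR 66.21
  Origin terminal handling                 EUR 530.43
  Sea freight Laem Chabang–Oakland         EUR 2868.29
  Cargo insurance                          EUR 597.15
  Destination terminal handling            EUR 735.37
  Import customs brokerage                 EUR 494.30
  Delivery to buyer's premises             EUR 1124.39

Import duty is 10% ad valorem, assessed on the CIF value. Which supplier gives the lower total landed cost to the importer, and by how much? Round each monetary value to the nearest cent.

Supplier B is cheaper by EUR 7633.92

Supplier A (FOB):
CIF value = FOB price + freight + insurance = 87787.79 + 2868.29 + 597.15 = 91253.23
Import duty = 91253.23 × 10% = 9125.32
Buyer bears (A): 2868.29 + 597.15 + 735.37 + 494.30 + 1124.39 = 5819.50
Landed cost (A) = invoice 87787.79 + 5819.50 + duty 9125.32 = 102732.61
Supplier B (CFR):
CIF value = CFR price + insurance = 83716.15 + 597.15 = 84313.30
Import duty = 84313.30 × 10% = 8431.33
Buyer bears (B): 597.15 + 735.37 + 494.30 + 1124.39 = 2951.21
Landed cost (B) = invoice 83716.15 + 2951.21 + duty 8431.33 = 95098.69
Difference = |102732.61 − 95098.69| = 7633.92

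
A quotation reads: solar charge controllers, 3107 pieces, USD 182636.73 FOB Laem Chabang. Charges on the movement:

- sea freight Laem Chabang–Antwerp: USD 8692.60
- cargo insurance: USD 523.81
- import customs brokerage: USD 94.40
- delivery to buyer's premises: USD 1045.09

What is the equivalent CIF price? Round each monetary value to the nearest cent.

Not relevant to the conversion: delivery, brokerage — on the buyer under both terms; not part of either seller's price.
From FOB to CIF, the seller additionally bears: freight, insurance.
CIF price = 182636.73 + 8692.60 + 523.81 = 191853.14

CIF price: USD 191853.14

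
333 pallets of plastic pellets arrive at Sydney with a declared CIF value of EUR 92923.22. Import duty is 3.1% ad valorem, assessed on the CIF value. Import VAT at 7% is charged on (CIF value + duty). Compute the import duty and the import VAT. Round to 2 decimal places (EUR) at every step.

Import duty: EUR 2880.62; import VAT: EUR 6706.27

Import duty = 92923.22 × 3.1% = 2880.62
VAT base = CIF + duty = 92923.22 + 2880.62 = 95803.84
Import VAT = 95803.84 × 7% = 6706.27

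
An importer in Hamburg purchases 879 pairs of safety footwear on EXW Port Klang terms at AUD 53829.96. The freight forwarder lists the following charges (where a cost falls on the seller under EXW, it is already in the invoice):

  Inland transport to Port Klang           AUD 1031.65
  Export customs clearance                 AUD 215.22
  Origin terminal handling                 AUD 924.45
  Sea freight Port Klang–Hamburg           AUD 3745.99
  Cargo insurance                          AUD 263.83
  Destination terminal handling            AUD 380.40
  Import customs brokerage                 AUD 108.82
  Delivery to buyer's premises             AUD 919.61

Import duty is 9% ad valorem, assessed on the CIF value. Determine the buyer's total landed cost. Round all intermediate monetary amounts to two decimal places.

Total landed cost: AUD 66820.93

EXW: the seller makes goods available at their premises; the buyer bears all onward costs.
CIF value = EXW price + inland to port + export clearance + origin terminal + freight + insurance = 53829.96 + 1031.65 + 215.22 + 924.45 + 3745.99 + 263.83 = 60011.10
Import duty = 60011.10 × 9% = 5401.00
Buyer bears: inland to port 1031.65 + export clearance 215.22 + origin terminal 924.45 + freight 3745.99 + insurance 263.83 + destination terminal 380.40 + brokerage 108.82 + delivery 919.61 + duty 5401.00 = 12990.97
Landed cost = invoice 53829.96 + 12990.97 = 66820.93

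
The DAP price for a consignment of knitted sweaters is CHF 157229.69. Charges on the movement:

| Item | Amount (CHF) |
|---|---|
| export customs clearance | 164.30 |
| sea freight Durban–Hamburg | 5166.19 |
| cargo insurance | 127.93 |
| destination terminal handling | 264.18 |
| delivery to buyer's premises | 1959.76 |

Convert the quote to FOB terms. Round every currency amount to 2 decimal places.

FOB price: CHF 149711.63

Not relevant to the conversion: export clearance — on the seller under both DAP and FOB; already in the DAP price and stays in the FOB price.
From DAP to FOB, the seller no longer bears: freight, insurance, destination terminal, delivery.
FOB price = 157229.69 − 5166.19 − 127.93 − 264.18 − 1959.76 = 149711.63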